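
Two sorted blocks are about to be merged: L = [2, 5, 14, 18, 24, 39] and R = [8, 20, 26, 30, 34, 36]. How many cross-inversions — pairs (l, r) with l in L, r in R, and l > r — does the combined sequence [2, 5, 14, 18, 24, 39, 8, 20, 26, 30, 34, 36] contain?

Take each right-half value and tally the left-half values above it:
r = 8: 14, 18, 24, 39 → 4
r = 20: 24, 39 → 2
r = 26: 39 → 1
r = 30: 39 → 1
r = 34: 39 → 1
r = 36: 39 → 1
Cross-inversions: 4 + 2 + 1 + 1 + 1 + 1 = 10

10 split inversions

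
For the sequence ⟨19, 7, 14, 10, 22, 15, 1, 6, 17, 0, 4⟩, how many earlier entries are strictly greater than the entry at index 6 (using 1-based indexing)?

2

The element at index 6 is 15.
Elements before it: 19, 7, 14, 10, 22
Those larger than 15: 19, 22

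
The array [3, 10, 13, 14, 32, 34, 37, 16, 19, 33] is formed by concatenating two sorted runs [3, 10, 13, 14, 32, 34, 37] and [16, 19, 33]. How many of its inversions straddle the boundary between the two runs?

8 split inversions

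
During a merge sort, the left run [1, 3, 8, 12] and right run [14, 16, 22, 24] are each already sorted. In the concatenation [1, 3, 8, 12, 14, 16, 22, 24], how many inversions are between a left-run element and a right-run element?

For each element r of the right run, count left-run elements greater than r:
r = 14: none → 0
r = 16: none → 0
r = 22: none → 0
r = 24: none → 0
Cross-inversions: 0 + 0 + 0 + 0 = 0

0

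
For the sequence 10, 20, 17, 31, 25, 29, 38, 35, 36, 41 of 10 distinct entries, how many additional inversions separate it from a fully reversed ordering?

40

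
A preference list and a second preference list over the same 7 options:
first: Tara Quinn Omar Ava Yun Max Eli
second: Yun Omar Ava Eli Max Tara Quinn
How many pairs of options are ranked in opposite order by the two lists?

Assign each item its position (1..7) in the first ordering, then rewrite the second ordering as that position sequence:
positions: Tara→1, Quinn→2, Omar→3, Ava→4, Yun→5, Max→6, Eli→7
second ordering as positions: [5, 3, 4, 7, 6, 1, 2]
Discordant pairs = inversions in this position sequence.
5: 3, 4, 1, 2 → 4
3: 1, 2 → 2
4: 1, 2 → 2
7: 6, 1, 2 → 3
6: 1, 2 → 2
1: 0
2: 0
Total: 4 + 2 + 2 + 3 + 2 + 0 + 0 = 13

13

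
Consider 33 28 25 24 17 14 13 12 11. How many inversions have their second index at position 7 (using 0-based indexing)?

7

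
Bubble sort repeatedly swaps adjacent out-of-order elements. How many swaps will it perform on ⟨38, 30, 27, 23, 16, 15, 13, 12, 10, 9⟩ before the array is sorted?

Each adjacent swap fixes exactly one inversion, so the minimum swap count equals the number of inversions.
Count inversions — for each element, later elements that are smaller:
38: 30, 27, 23, 16, 15, 13, 12, 10, 9 → 9
30: 27, 23, 16, 15, 13, 12, 10, 9 → 8
27: 23, 16, 15, 13, 12, 10, 9 → 7
23: 16, 15, 13, 12, 10, 9 → 6
16: 15, 13, 12, 10, 9 → 5
15: 13, 12, 10, 9 → 4
13: 12, 10, 9 → 3
12: 10, 9 → 2
10: 9 → 1
9: none → 0
Total inversions: 9 + 8 + 7 + 6 + 5 + 4 + 3 + 2 + 1 + 0 = 45

45 swaps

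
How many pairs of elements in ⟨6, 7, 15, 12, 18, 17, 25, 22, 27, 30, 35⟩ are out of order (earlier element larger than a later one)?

3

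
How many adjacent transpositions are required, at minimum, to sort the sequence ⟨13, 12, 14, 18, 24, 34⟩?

1

Minimum adjacent swaps = number of inversions (each swap of adjacent out-of-order elements removes one inversion and no swap can remove more).
Count inversions — for each element, later elements that are smaller:
13: 12 → 1
12: none → 0
14: none → 0
18: none → 0
24: none → 0
34: none → 0
Total inversions: 1 + 0 + 0 + 0 + 0 + 0 = 1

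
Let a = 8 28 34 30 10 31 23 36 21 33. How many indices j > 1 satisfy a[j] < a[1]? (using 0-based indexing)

3 such elements

The element at index 1 is 28.
Elements after it: 34, 30, 10, 31, 23, 36, 21, 33
Those smaller than 28: 10, 23, 21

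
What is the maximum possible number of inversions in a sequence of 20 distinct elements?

190 inversions

A reversed (strictly descending) arrangement makes every pair an inversion, giving C(20, 2) inversions.
C(20, 2) = 20·19/2 = 190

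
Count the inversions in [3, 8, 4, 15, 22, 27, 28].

There is 1 inversion.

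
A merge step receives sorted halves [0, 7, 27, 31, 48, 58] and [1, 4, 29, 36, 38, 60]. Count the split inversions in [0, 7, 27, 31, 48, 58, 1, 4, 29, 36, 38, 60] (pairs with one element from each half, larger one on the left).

Take each right-half value and tally the left-half values above it:
r = 1: 7, 27, 31, 48, 58 → 5
r = 4: 7, 27, 31, 48, 58 → 5
r = 29: 31, 48, 58 → 3
r = 36: 48, 58 → 2
r = 38: 48, 58 → 2
r = 60: none → 0
Cross-inversions: 5 + 5 + 3 + 2 + 2 + 0 = 17

17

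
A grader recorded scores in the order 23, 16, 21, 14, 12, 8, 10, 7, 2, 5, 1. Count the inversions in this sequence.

Element-by-element contributions:
23 → 16, 21, 14, 12, 8, 10, 7, 2, 5, 1 → 10
16 → 14, 12, 8, 10, 7, 2, 5, 1 → 8
21 → 14, 12, 8, 10, 7, 2, 5, 1 → 8
14 → 12, 8, 10, 7, 2, 5, 1 → 7
12 → 8, 10, 7, 2, 5, 1 → 6
8 → 7, 2, 5, 1 → 4
10 → 7, 2, 5, 1 → 4
7 → 2, 5, 1 → 3
2 → 1 → 1
5 → 1 → 1
1 → none → 0
Sum: 10 + 8 + 8 + 7 + 6 + 4 + 4 + 3 + 1 + 1 + 0 = 52

Inversions: 52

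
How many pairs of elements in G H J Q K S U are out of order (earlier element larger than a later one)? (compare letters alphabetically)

Out-of-order index pairs (1-indexed):
(4,5): Q > K
That's 1 pair.

1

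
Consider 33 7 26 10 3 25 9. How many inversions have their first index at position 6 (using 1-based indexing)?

1 such element

The element at index 6 is 25.
Elements after it: 9
Those smaller than 25: 9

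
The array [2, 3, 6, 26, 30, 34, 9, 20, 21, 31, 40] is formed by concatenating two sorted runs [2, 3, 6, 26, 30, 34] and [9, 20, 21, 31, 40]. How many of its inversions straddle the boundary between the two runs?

Count, for every r in R, how many entries of L exceed r:
r = 9: 26, 30, 34 → 3
r = 20: 26, 30, 34 → 3
r = 21: 26, 30, 34 → 3
r = 31: 34 → 1
r = 40: none → 0
Cross-inversions: 3 + 3 + 3 + 1 + 0 = 10

10 split inversions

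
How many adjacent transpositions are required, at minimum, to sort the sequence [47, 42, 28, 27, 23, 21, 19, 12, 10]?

36

Minimum adjacent swaps = number of inversions (each swap of adjacent out-of-order elements removes one inversion and no swap can remove more).
Count inversions — for each element, later elements that are smaller:
47: 42, 28, 27, 23, 21, 19, 12, 10 → 8
42: 28, 27, 23, 21, 19, 12, 10 → 7
28: 27, 23, 21, 19, 12, 10 → 6
27: 23, 21, 19, 12, 10 → 5
23: 21, 19, 12, 10 → 4
21: 19, 12, 10 → 3
19: 12, 10 → 2
12: 10 → 1
10: none → 0
Total inversions: 8 + 7 + 6 + 5 + 4 + 3 + 2 + 1 + 0 = 36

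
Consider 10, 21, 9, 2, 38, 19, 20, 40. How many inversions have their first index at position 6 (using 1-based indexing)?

The element at index 6 is 19.
Elements after it: 20, 40
None of them are smaller than 19.

0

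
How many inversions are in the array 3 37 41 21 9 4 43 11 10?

18

Element-by-element contributions:
3: 0
37: 5
41: 5
21: 4
9: 1
4: 0
43: 2
11: 1
10: 0
Sum: 0 + 5 + 5 + 4 + 1 + 0 + 2 + 1 + 0 = 18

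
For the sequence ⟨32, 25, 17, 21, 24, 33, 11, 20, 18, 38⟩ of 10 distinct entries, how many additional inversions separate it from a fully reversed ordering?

21

Maximum inversions for 10 distinct elements is C(10, 2) = 10·9/2 = 45.
Current inversions — for each element, count later smaller elements:
32: 7
25: 6
17: 1
21: 3
24: 3
33: 3
11: 0
20: 1
18: 0
38: 0
Current total: 7 + 6 + 1 + 3 + 3 + 3 + 0 + 1 + 0 + 0 = 24
Shortfall: 45 − 24 = 21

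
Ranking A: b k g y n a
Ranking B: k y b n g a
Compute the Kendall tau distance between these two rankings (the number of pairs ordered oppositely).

4

Assign each item its position (1..6) in the first ordering, then rewrite the second ordering as that position sequence:
positions: b→1, k→2, g→3, y→4, n→5, a→6
second ordering as positions: [2, 4, 1, 5, 3, 6]
Discordant pairs = inversions in this position sequence.
2: 1 → 1
4: 1, 3 → 2
1: 0
5: 3 → 1
3: 0
6: 0
Total: 1 + 2 + 0 + 1 + 0 + 0 = 4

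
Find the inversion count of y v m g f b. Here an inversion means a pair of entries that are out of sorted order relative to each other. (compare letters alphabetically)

Out-of-order pairs: 15

Sweep left to right; for each value list the smaller values that follow it:
y: 5
v: 4
m: 3
g: 2
f: 1
b: 0
Sum: 5 + 4 + 3 + 2 + 1 + 0 = 15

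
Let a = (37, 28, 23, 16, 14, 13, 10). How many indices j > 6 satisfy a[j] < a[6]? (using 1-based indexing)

The element at index 6 is 13.
Elements after it: 10
Those smaller than 13: 10

1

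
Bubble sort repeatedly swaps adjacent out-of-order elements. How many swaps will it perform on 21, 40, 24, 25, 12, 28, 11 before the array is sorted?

Minimum adjacent swaps = number of inversions (each swap of adjacent out-of-order elements removes one inversion and no swap can remove more).
Count inversions — for each element, later elements that are smaller:
21: 12, 11 → 2
40: 24, 25, 12, 28, 11 → 5
24: 12, 11 → 2
25: 12, 11 → 2
12: 11 → 1
28: 11 → 1
11: none → 0
Total inversions: 2 + 5 + 2 + 2 + 1 + 1 + 0 = 13

13 adjacent swaps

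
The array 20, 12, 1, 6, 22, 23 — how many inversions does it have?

5

Element-by-element contributions:
20 → 12, 1, 6 → 3
12 → 1, 6 → 2
1 → none → 0
6 → none → 0
22 → none → 0
23 → none → 0
Sum: 3 + 2 + 0 + 0 + 0 + 0 = 5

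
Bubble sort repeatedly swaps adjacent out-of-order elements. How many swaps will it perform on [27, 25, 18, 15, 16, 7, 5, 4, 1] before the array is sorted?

The minimum number of adjacent swaps to sort an array equals its inversion count, since every such swap removes exactly one inversion.
Count inversions — for each element, later elements that are smaller:
27: 25, 18, 15, 16, 7, 5, 4, 1 → 8
25: 18, 15, 16, 7, 5, 4, 1 → 7
18: 15, 16, 7, 5, 4, 1 → 6
15: 7, 5, 4, 1 → 4
16: 7, 5, 4, 1 → 4
7: 5, 4, 1 → 3
5: 4, 1 → 2
4: 1 → 1
1: none → 0
Total inversions: 8 + 7 + 6 + 4 + 4 + 3 + 2 + 1 + 0 = 35

35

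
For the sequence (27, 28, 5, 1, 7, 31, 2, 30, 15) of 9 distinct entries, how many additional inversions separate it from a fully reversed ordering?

Maximum inversions for 9 distinct elements is C(9, 2) = 9·8/2 = 36.
Current inversions — for each element, count later smaller elements:
27: 5
28: 5
5: 2
1: 0
7: 1
31: 3
2: 0
30: 1
15: 0
Current total: 5 + 5 + 2 + 0 + 1 + 3 + 0 + 1 + 0 = 17
Shortfall: 36 − 17 = 19

19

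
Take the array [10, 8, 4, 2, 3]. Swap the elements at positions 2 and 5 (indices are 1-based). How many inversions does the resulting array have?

Positions 2 and 5 hold 8 and 3; after swapping, the array is [10, 3, 4, 2, 8].
Count, for each position, how many later elements it exceeds:
10 → 3, 4, 2, 8 → 4
3 → 2 → 1
4 → 2 → 1
2 → none → 0
8 → none → 0
Sum: 4 + 1 + 1 + 0 + 0 = 6

Inversions: 6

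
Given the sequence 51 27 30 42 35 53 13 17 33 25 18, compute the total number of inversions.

For each element, count later entries that are smaller:
51: 9
27: 4
30: 4
42: 6
35: 5
53: 5
13: 0
17: 0
33: 2
25: 1
18: 0
Sum: 9 + 4 + 4 + 6 + 5 + 5 + 0 + 0 + 2 + 1 + 0 = 36

36 inversions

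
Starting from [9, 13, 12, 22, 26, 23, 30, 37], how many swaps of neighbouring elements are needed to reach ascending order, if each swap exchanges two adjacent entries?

Adjacent swaps: 2

The minimum number of adjacent swaps to sort an array equals its inversion count, since every such swap removes exactly one inversion.
Count inversions — for each element, later elements that are smaller:
9: none → 0
13: 12 → 1
12: none → 0
22: none → 0
26: 23 → 1
23: none → 0
30: none → 0
37: none → 0
Total inversions: 0 + 1 + 0 + 0 + 1 + 0 + 0 + 0 = 2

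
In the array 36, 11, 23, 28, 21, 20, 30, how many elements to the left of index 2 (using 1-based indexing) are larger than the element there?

1 such element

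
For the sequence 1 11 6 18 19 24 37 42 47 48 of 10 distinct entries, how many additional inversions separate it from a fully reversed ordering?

44 inversions short

Maximum inversions for 10 distinct elements is C(10, 2) = 10·9/2 = 45.
Current inversions — for each element, count later smaller elements:
1: 0
11: 1
6: 0
18: 0
19: 0
24: 0
37: 0
42: 0
47: 0
48: 0
Current total: 0 + 1 + 0 + 0 + 0 + 0 + 0 + 0 + 0 + 0 = 1
Shortfall: 45 − 1 = 44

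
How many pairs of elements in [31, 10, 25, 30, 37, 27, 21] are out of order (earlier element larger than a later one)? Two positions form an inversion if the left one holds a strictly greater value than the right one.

Element-by-element contributions:
31: 5
10: 0
25: 1
30: 2
37: 2
27: 1
21: 0
Sum: 5 + 0 + 1 + 2 + 2 + 1 + 0 = 11

11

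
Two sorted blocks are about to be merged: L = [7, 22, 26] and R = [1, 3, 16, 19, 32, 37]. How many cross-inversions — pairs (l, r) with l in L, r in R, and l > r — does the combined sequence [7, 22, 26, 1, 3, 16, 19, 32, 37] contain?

Count, for every r in R, how many entries of L exceed r:
r = 1: 7, 22, 26 → 3
r = 3: 7, 22, 26 → 3
r = 16: 22, 26 → 2
r = 19: 22, 26 → 2
r = 32: none → 0
r = 37: none → 0
Cross-inversions: 3 + 3 + 2 + 2 + 0 + 0 = 10

Split inversions: 10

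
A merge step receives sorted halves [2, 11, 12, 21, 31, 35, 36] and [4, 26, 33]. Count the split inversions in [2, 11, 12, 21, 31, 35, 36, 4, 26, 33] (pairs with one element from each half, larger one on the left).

11 split inversions

Count, for every r in R, how many entries of L exceed r:
r = 4: 11, 12, 21, 31, 35, 36 → 6
r = 26: 31, 35, 36 → 3
r = 33: 35, 36 → 2
Cross-inversions: 6 + 3 + 2 = 11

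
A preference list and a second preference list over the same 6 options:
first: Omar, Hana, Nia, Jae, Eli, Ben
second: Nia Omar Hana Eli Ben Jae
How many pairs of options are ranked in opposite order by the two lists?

4

Assign each item its position (1..6) in the first ordering, then rewrite the second ordering as that position sequence:
positions: Omar→1, Hana→2, Nia→3, Jae→4, Eli→5, Ben→6
second ordering as positions: [3, 1, 2, 5, 6, 4]
Discordant pairs = inversions in this position sequence.
3: 1, 2 → 2
1: 0
2: 0
5: 4 → 1
6: 4 → 1
4: 0
Total: 2 + 0 + 0 + 1 + 1 + 0 = 4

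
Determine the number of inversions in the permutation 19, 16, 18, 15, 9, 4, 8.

There are 19 inversions.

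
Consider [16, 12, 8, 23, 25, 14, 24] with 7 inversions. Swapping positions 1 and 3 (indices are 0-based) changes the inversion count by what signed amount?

Positions 1 and 3 hold 12 and 23; after swapping, the array is [16, 23, 8, 12, 25, 14, 24].
Sweep left to right; for each value list the smaller values that follow it:
16: 3
23: 3
8: 0
12: 0
25: 2
14: 0
24: 0
Sum: 3 + 3 + 0 + 0 + 2 + 0 + 0 = 8
Change: 8 − 7 = +1

+1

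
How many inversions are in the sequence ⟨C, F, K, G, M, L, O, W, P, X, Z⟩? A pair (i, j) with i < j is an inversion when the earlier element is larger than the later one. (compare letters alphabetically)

Sweep left to right; for each value list the smaller values that follow it:
C → none → 0
F → none → 0
K → G → 1
G → none → 0
M → L → 1
L → none → 0
O → none → 0
W → P → 1
P → none → 0
X → none → 0
Z → none → 0
Sum: 0 + 0 + 1 + 0 + 1 + 0 + 0 + 1 + 0 + 0 + 0 = 3

3 inversions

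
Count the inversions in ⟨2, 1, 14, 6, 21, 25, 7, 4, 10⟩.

There are 13 inversions.

Element-by-element contributions:
2: 1
1: 0
14: 4
6: 1
21: 3
25: 3
7: 1
4: 0
10: 0
Sum: 1 + 0 + 4 + 1 + 3 + 3 + 1 + 0 + 0 = 13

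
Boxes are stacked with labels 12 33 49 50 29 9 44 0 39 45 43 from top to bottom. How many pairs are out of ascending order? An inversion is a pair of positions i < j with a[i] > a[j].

For each element, count later entries that are smaller:
12 → 9, 0 → 2
33 → 29, 9, 0 → 3
49 → 29, 9, 44, 0, 39, 45, 43 → 7
50 → 29, 9, 44, 0, 39, 45, 43 → 7
29 → 9, 0 → 2
9 → 0 → 1
44 → 0, 39, 43 → 3
0 → none → 0
39 → none → 0
45 → 43 → 1
43 → none → 0
Sum: 2 + 3 + 7 + 7 + 2 + 1 + 3 + 0 + 0 + 1 + 0 = 26

26 inversions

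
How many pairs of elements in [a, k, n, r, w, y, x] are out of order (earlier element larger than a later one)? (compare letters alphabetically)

1

Element-by-element contributions:
a → none → 0
k → none → 0
n → none → 0
r → none → 0
w → none → 0
y → x → 1
x → none → 0
Sum: 0 + 0 + 0 + 0 + 0 + 1 + 0 = 1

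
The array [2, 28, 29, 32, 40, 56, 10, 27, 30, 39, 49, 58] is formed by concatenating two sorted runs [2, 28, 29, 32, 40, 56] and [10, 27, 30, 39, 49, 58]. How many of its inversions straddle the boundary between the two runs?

Split inversions: 16

Take each right-half value and tally the left-half values above it:
r = 10: 28, 29, 32, 40, 56 → 5
r = 27: 28, 29, 32, 40, 56 → 5
r = 30: 32, 40, 56 → 3
r = 39: 40, 56 → 2
r = 49: 56 → 1
r = 58: none → 0
Cross-inversions: 5 + 5 + 3 + 2 + 1 + 0 = 16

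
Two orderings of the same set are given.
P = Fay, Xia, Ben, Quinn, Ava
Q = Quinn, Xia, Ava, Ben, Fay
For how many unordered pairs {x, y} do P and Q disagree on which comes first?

Assign each item its position (1..5) in the first ordering, then rewrite the second ordering as that position sequence:
positions: Fay→1, Xia→2, Ben→3, Quinn→4, Ava→5
second ordering as positions: [4, 2, 5, 3, 1]
Discordant pairs = inversions in this position sequence.
4: 2, 3, 1 → 3
2: 1 → 1
5: 3, 1 → 2
3: 1 → 1
1: 0
Total: 3 + 1 + 2 + 1 + 0 = 7

7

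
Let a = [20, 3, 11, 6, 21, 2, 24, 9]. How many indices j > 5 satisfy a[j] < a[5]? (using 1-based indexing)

The element at index 5 is 21.
Elements after it: 2, 24, 9
Those smaller than 21: 2, 9

2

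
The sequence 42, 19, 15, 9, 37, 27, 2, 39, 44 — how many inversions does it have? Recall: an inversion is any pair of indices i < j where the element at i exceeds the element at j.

Element-by-element contributions:
42: 7
19: 3
15: 2
9: 1
37: 2
27: 1
2: 0
39: 0
44: 0
Sum: 7 + 3 + 2 + 1 + 2 + 1 + 0 + 0 + 0 = 16

Out-of-order pairs: 16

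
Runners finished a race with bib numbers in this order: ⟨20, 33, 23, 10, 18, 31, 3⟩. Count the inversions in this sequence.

There are 14 out-of-order pairs.

Sweep left to right; for each value list the smaller values that follow it:
20 → 10, 18, 3 → 3
33 → 23, 10, 18, 31, 3 → 5
23 → 10, 18, 3 → 3
10 → 3 → 1
18 → 3 → 1
31 → 3 → 1
3 → none → 0
Sum: 3 + 5 + 3 + 1 + 1 + 1 + 0 = 14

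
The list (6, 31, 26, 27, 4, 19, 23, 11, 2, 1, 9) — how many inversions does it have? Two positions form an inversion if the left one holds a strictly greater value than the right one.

Element-by-element contributions:
6: 3
31: 9
26: 7
27: 7
4: 2
19: 4
23: 4
11: 3
2: 1
1: 0
9: 0
Sum: 3 + 9 + 7 + 7 + 2 + 4 + 4 + 3 + 1 + 0 + 0 = 40

40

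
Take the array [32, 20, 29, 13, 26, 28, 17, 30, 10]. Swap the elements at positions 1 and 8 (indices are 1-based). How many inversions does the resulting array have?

22

Positions 1 and 8 hold 32 and 30; after swapping, the array is [30, 20, 29, 13, 26, 28, 17, 32, 10].
Sweep left to right; for each value list the smaller values that follow it:
30 → 20, 29, 13, 26, 28, 17, 10 → 7
20 → 13, 17, 10 → 3
29 → 13, 26, 28, 17, 10 → 5
13 → 10 → 1
26 → 17, 10 → 2
28 → 17, 10 → 2
17 → 10 → 1
32 → 10 → 1
10 → none → 0
Sum: 7 + 3 + 5 + 1 + 2 + 2 + 1 + 1 + 0 = 22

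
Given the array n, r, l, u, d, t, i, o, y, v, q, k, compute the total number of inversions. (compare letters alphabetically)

30 out-of-order pairs

Element-by-element contributions:
n → l, d, i, k → 4
r → l, d, i, o, q, k → 6
l → d, i, k → 3
u → d, t, i, o, q, k → 6
d → none → 0
t → i, o, q, k → 4
i → none → 0
o → k → 1
y → v, q, k → 3
v → q, k → 2
q → k → 1
k → none → 0
Sum: 4 + 6 + 3 + 6 + 0 + 4 + 0 + 1 + 3 + 2 + 1 + 0 = 30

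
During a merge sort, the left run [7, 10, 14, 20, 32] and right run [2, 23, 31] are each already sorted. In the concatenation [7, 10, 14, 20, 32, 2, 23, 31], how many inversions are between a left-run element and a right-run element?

7

For each element r of the right run, count left-run elements greater than r:
r = 2: 7, 10, 14, 20, 32 → 5
r = 23: 32 → 1
r = 31: 32 → 1
Cross-inversions: 5 + 1 + 1 = 7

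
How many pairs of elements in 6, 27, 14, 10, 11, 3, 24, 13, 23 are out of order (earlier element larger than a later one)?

For each element, count later entries that are smaller:
6 → 3 → 1
27 → 14, 10, 11, 3, 24, 13, 23 → 7
14 → 10, 11, 3, 13 → 4
10 → 3 → 1
11 → 3 → 1
3 → none → 0
24 → 13, 23 → 2
13 → none → 0
23 → none → 0
Sum: 1 + 7 + 4 + 1 + 1 + 0 + 2 + 0 + 0 = 16

16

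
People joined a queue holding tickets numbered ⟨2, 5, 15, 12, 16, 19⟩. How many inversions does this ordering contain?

Element-by-element contributions:
2 → none → 0
5 → none → 0
15 → 12 → 1
12 → none → 0
16 → none → 0
19 → none → 0
Sum: 0 + 0 + 1 + 0 + 0 + 0 = 1

1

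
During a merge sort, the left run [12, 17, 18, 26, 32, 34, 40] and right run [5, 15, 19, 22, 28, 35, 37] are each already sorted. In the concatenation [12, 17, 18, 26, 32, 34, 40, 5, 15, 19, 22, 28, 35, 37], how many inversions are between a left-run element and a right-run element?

26

Count, for every r in R, how many entries of L exceed r:
r = 5: 12, 17, 18, 26, 32, 34, 40 → 7
r = 15: 17, 18, 26, 32, 34, 40 → 6
r = 19: 26, 32, 34, 40 → 4
r = 22: 26, 32, 34, 40 → 4
r = 28: 32, 34, 40 → 3
r = 35: 40 → 1
r = 37: 40 → 1
Cross-inversions: 7 + 6 + 4 + 4 + 3 + 1 + 1 = 26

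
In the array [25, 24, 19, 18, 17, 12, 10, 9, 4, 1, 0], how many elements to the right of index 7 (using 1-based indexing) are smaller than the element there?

4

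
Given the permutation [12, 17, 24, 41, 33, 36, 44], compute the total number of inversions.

There are 2 inversions.

Inversion pairs (indices are 0-based):
(3,4): 41 > 33
(3,5): 41 > 36
That's 2 pairs.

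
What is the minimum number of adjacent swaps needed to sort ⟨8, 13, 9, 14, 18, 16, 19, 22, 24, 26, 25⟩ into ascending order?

3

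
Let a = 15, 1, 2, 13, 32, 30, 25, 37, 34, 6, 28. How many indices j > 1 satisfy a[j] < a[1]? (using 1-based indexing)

4

The element at index 1 is 15.
Elements after it: 1, 2, 13, 32, 30, 25, 37, 34, 6, 28
Those smaller than 15: 1, 2, 13, 6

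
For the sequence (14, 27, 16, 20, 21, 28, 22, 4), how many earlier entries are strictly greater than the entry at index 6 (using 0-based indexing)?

2

The element at index 6 is 22.
Elements before it: 14, 27, 16, 20, 21, 28
Those larger than 22: 27, 28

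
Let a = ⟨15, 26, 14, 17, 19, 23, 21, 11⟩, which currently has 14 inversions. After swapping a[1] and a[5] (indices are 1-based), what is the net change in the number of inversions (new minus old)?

+3

Positions 1 and 5 hold 15 and 19; after swapping, the array is [19, 26, 14, 17, 15, 23, 21, 11].
Count, for each position, how many later elements it exceeds:
19: 4
26: 6
14: 1
17: 2
15: 1
23: 2
21: 1
11: 0
Sum: 4 + 6 + 1 + 2 + 1 + 2 + 1 + 0 = 17
Change: 17 − 14 = +3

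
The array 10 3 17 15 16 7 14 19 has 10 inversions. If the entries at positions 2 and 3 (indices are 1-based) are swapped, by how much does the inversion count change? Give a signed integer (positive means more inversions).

+1

Positions 2 and 3 hold 3 and 17; after swapping, the array is [10, 17, 3, 15, 16, 7, 14, 19].
Count, for each position, how many later elements it exceeds:
10 → 3, 7 → 2
17 → 3, 15, 16, 7, 14 → 5
3 → none → 0
15 → 7, 14 → 2
16 → 7, 14 → 2
7 → none → 0
14 → none → 0
19 → none → 0
Sum: 2 + 5 + 0 + 2 + 2 + 0 + 0 + 0 = 11
Change: 11 − 10 = +1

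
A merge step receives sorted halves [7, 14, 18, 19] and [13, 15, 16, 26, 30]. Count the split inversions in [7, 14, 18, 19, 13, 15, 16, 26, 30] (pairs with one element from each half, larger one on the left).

Count, for every r in R, how many entries of L exceed r:
r = 13: 14, 18, 19 → 3
r = 15: 18, 19 → 2
r = 16: 18, 19 → 2
r = 26: none → 0
r = 30: none → 0
Cross-inversions: 3 + 2 + 2 + 0 + 0 = 7

7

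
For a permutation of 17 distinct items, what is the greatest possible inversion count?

A reversed (strictly descending) arrangement makes every pair an inversion, giving C(17, 2) inversions.
C(17, 2) = 17·16/2 = 136

136 inversions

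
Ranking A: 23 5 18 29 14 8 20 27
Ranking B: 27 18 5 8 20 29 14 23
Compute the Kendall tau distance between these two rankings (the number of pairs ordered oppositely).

18 discordant pairs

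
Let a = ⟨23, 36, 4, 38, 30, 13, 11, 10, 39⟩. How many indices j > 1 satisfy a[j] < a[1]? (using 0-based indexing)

5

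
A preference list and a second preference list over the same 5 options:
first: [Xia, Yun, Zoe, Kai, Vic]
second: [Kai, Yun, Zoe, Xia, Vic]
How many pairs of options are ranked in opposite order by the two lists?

Assign each item its position (1..5) in the first ordering, then rewrite the second ordering as that position sequence:
positions: Xia→1, Yun→2, Zoe→3, Kai→4, Vic→5
second ordering as positions: [4, 2, 3, 1, 5]
Discordant pairs = inversions in this position sequence.
4: 2, 3, 1 → 3
2: 1 → 1
3: 1 → 1
1: 0
5: 0
Total: 3 + 1 + 1 + 0 + 0 = 5

5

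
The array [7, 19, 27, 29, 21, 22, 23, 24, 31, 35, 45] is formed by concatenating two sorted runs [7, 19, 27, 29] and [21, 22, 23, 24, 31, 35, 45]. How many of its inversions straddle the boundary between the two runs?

Cross-inversions: 8

Count, for every r in R, how many entries of L exceed r:
r = 21: 27, 29 → 2
r = 22: 27, 29 → 2
r = 23: 27, 29 → 2
r = 24: 27, 29 → 2
r = 31: none → 0
r = 35: none → 0
r = 45: none → 0
Cross-inversions: 2 + 2 + 2 + 2 + 0 + 0 + 0 = 8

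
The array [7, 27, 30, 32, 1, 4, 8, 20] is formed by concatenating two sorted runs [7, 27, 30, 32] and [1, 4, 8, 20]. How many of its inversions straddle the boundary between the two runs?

Count, for every r in R, how many entries of L exceed r:
r = 1: 7, 27, 30, 32 → 4
r = 4: 7, 27, 30, 32 → 4
r = 8: 27, 30, 32 → 3
r = 20: 27, 30, 32 → 3
Cross-inversions: 4 + 4 + 3 + 3 = 14

14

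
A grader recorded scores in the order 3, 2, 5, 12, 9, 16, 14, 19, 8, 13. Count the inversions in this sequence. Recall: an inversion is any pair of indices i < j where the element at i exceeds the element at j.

Count, for each position, how many later elements it exceeds:
3: 1
2: 0
5: 0
12: 2
9: 1
16: 3
14: 2
19: 2
8: 0
13: 0
Sum: 1 + 0 + 0 + 2 + 1 + 3 + 2 + 2 + 0 + 0 = 11

11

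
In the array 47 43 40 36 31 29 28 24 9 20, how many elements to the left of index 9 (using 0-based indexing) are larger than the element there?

8

The element at index 9 is 20.
Elements before it: 47, 43, 40, 36, 31, 29, 28, 24, 9
Those larger than 20: 47, 43, 40, 36, 31, 29, 28, 24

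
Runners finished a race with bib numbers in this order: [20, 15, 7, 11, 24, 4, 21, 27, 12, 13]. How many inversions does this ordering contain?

21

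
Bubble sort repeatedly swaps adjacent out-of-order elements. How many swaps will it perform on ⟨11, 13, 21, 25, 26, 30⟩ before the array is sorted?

Each adjacent swap fixes exactly one inversion, so the minimum swap count equals the number of inversions.
Count inversions — for each element, later elements that are smaller:
11: none → 0
13: none → 0
21: none → 0
25: none → 0
26: none → 0
30: none → 0
Total inversions: 0 + 0 + 0 + 0 + 0 + 0 = 0

0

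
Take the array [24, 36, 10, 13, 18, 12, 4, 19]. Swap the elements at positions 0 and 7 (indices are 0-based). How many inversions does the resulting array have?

Inversions: 17

Positions 0 and 7 hold 24 and 19; after swapping, the array is [19, 36, 10, 13, 18, 12, 4, 24].
Count, for each position, how many later elements it exceeds:
19 → 10, 13, 18, 12, 4 → 5
36 → 10, 13, 18, 12, 4, 24 → 6
10 → 4 → 1
13 → 12, 4 → 2
18 → 12, 4 → 2
12 → 4 → 1
4 → none → 0
24 → none → 0
Sum: 5 + 6 + 1 + 2 + 2 + 1 + 0 + 0 = 17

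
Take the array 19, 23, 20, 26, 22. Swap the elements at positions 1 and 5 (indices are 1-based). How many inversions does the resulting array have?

6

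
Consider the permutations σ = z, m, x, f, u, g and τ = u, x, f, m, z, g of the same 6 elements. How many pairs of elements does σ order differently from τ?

9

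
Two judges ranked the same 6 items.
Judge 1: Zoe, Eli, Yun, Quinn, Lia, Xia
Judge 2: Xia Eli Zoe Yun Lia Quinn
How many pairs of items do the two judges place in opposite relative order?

There are 7 discordant pairs.

Assign each item its position (1..6) in the first ordering, then rewrite the second ordering as that position sequence:
positions: Zoe→1, Eli→2, Yun→3, Quinn→4, Lia→5, Xia→6
second ordering as positions: [6, 2, 1, 3, 5, 4]
Discordant pairs = inversions in this position sequence.
6: 2, 1, 3, 5, 4 → 5
2: 1 → 1
1: 0
3: 0
5: 4 → 1
4: 0
Total: 5 + 1 + 0 + 0 + 1 + 0 = 7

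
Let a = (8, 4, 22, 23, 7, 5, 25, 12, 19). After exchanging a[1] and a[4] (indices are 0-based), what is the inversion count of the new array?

Positions 1 and 4 hold 4 and 7; after swapping, the array is [8, 7, 22, 23, 4, 5, 25, 12, 19].
For each element, count later entries that are smaller:
8 → 7, 4, 5 → 3
7 → 4, 5 → 2
22 → 4, 5, 12, 19 → 4
23 → 4, 5, 12, 19 → 4
4 → none → 0
5 → none → 0
25 → 12, 19 → 2
12 → none → 0
19 → none → 0
Sum: 3 + 2 + 4 + 4 + 0 + 0 + 2 + 0 + 0 = 15

15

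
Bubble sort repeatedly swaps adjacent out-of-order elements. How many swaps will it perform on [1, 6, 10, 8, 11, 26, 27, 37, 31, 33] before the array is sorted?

3

Each adjacent swap fixes exactly one inversion, so the minimum swap count equals the number of inversions.
Count inversions — for each element, later elements that are smaller:
1: none → 0
6: none → 0
10: 8 → 1
8: none → 0
11: none → 0
26: none → 0
27: none → 0
37: 31, 33 → 2
31: none → 0
33: none → 0
Total inversions: 0 + 0 + 1 + 0 + 0 + 0 + 0 + 2 + 0 + 0 = 3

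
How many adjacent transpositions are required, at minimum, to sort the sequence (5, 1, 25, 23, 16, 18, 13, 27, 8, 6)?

Minimum adjacent swaps = number of inversions (each swap of adjacent out-of-order elements removes one inversion and no swap can remove more).
Count inversions — for each element, later elements that are smaller:
5: 1 → 1
1: none → 0
25: 23, 16, 18, 13, 8, 6 → 6
23: 16, 18, 13, 8, 6 → 5
16: 13, 8, 6 → 3
18: 13, 8, 6 → 3
13: 8, 6 → 2
27: 8, 6 → 2
8: 6 → 1
6: none → 0
Total inversions: 1 + 0 + 6 + 5 + 3 + 3 + 2 + 2 + 1 + 0 = 23

23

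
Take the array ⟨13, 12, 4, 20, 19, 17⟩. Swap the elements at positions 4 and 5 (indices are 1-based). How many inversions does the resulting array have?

Positions 4 and 5 hold 20 and 19; after swapping, the array is [13, 12, 4, 19, 20, 17].
Element-by-element contributions:
13: 2
12: 1
4: 0
19: 1
20: 1
17: 0
Sum: 2 + 1 + 0 + 1 + 1 + 0 = 5

There are 5 inversions.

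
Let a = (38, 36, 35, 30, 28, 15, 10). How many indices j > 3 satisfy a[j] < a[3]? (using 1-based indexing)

4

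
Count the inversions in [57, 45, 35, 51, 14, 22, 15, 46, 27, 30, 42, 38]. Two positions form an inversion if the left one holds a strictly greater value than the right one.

38 inversions

Element-by-element contributions:
57: 11
45: 8
35: 5
51: 8
14: 0
22: 1
15: 0
46: 4
27: 0
30: 0
42: 1
38: 0
Sum: 11 + 8 + 5 + 8 + 0 + 1 + 0 + 4 + 0 + 0 + 1 + 0 = 38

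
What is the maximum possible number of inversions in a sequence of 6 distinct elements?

The maximum occurs when the array is in strictly decreasing order: every one of the C(6, 2) pairs is inverted.
C(6, 2) = 6·5/2 = 15

15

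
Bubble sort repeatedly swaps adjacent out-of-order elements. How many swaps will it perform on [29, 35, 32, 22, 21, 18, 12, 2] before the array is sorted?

26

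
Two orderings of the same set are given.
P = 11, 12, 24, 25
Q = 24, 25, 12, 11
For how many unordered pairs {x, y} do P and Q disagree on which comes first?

Assign each item its position (1..4) in the first ordering, then rewrite the second ordering as that position sequence:
positions: 11→1, 12→2, 24→3, 25→4
second ordering as positions: [3, 4, 2, 1]
Discordant pairs = inversions in this position sequence.
3: 2, 1 → 2
4: 2, 1 → 2
2: 1 → 1
1: 0
Total: 2 + 2 + 1 + 0 = 5

5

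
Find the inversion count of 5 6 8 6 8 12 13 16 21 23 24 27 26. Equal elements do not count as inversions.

Sweep left to right; for each value list the smaller values that follow it:
5: 0
6: 0
8: 1
6: 0
8: 0
12: 0
13: 0
16: 0
21: 0
23: 0
24: 0
27: 1
26: 0
Sum: 0 + 0 + 1 + 0 + 0 + 0 + 0 + 0 + 0 + 0 + 0 + 1 + 0 = 2

There are 2 inversions.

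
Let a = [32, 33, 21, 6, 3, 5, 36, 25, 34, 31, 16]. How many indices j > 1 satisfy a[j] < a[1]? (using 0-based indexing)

The element at index 1 is 33.
Elements after it: 21, 6, 3, 5, 36, 25, 34, 31, 16
Those smaller than 33: 21, 6, 3, 5, 25, 31, 16

7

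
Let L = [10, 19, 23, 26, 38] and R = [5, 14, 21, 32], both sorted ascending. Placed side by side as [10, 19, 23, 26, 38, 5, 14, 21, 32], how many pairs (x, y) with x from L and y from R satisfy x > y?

13

For each element r of the right run, count left-run elements greater than r:
r = 5: 10, 19, 23, 26, 38 → 5
r = 14: 19, 23, 26, 38 → 4
r = 21: 23, 26, 38 → 3
r = 32: 38 → 1
Cross-inversions: 5 + 4 + 3 + 1 = 13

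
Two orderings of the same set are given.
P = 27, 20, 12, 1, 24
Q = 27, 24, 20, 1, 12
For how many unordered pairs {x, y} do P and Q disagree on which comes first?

Assign each item its position (1..5) in the first ordering, then rewrite the second ordering as that position sequence:
positions: 27→1, 20→2, 12→3, 1→4, 24→5
second ordering as positions: [1, 5, 2, 4, 3]
Discordant pairs = inversions in this position sequence.
1: 0
5: 2, 4, 3 → 3
2: 0
4: 3 → 1
3: 0
Total: 0 + 3 + 0 + 1 + 0 = 4

4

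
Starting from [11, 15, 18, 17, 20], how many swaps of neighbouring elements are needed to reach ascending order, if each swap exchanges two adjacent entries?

1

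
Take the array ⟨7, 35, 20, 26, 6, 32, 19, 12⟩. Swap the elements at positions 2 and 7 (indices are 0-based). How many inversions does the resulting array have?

13 inversions

Positions 2 and 7 hold 20 and 12; after swapping, the array is [7, 35, 12, 26, 6, 32, 19, 20].
For each element, count later entries that are smaller:
7 → 6 → 1
35 → 12, 26, 6, 32, 19, 20 → 6
12 → 6 → 1
26 → 6, 19, 20 → 3
6 → none → 0
32 → 19, 20 → 2
19 → none → 0
20 → none → 0
Sum: 1 + 6 + 1 + 3 + 0 + 2 + 0 + 0 = 13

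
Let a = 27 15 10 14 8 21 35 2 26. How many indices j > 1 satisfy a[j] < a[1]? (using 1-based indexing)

7 such elements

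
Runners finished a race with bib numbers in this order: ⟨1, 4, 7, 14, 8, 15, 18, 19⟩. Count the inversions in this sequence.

1 inversion

Element-by-element contributions:
1 → none → 0
4 → none → 0
7 → none → 0
14 → 8 → 1
8 → none → 0
15 → none → 0
18 → none → 0
19 → none → 0
Sum: 0 + 0 + 0 + 1 + 0 + 0 + 0 + 0 = 1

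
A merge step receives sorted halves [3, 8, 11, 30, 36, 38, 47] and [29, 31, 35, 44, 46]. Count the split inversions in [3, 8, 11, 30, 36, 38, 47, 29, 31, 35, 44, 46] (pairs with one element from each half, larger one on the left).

Count, for every r in R, how many entries of L exceed r:
r = 29: 30, 36, 38, 47 → 4
r = 31: 36, 38, 47 → 3
r = 35: 36, 38, 47 → 3
r = 44: 47 → 1
r = 46: 47 → 1
Cross-inversions: 4 + 3 + 3 + 1 + 1 = 12

12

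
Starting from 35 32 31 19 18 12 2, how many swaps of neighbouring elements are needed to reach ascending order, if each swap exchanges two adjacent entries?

Each adjacent swap fixes exactly one inversion, so the minimum swap count equals the number of inversions.
Count inversions — for each element, later elements that are smaller:
35: 32, 31, 19, 18, 12, 2 → 6
32: 31, 19, 18, 12, 2 → 5
31: 19, 18, 12, 2 → 4
19: 18, 12, 2 → 3
18: 12, 2 → 2
12: 2 → 1
2: none → 0
Total inversions: 6 + 5 + 4 + 3 + 2 + 1 + 0 = 21

21 swaps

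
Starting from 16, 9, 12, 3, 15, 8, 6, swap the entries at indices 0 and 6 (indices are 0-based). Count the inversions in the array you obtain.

6 inversions

Positions 0 and 6 hold 16 and 6; after swapping, the array is [6, 9, 12, 3, 15, 8, 16].
Element-by-element contributions:
6: 1
9: 2
12: 2
3: 0
15: 1
8: 0
16: 0
Sum: 1 + 2 + 2 + 0 + 1 + 0 + 0 = 6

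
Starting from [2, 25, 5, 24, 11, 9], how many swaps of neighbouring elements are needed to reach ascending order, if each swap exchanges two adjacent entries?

7

Minimum adjacent swaps = number of inversions (each swap of adjacent out-of-order elements removes one inversion and no swap can remove more).
Count inversions — for each element, later elements that are smaller:
2: none → 0
25: 5, 24, 11, 9 → 4
5: none → 0
24: 11, 9 → 2
11: 9 → 1
9: none → 0
Total inversions: 0 + 4 + 0 + 2 + 1 + 0 = 7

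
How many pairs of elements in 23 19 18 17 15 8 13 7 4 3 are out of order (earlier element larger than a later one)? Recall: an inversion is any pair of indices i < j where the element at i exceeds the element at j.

Sweep left to right; for each value list the smaller values that follow it:
23: 9
19: 8
18: 7
17: 6
15: 5
8: 3
13: 3
7: 2
4: 1
3: 0
Sum: 9 + 8 + 7 + 6 + 5 + 3 + 3 + 2 + 1 + 0 = 44

There are 44 inversions.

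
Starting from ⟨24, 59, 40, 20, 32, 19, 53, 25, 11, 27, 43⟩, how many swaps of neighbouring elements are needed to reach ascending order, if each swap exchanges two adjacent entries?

Each adjacent swap fixes exactly one inversion, so the minimum swap count equals the number of inversions.
Count inversions — for each element, later elements that are smaller:
24: 20, 19, 11 → 3
59: 40, 20, 32, 19, 53, 25, 11, 27, 43 → 9
40: 20, 32, 19, 25, 11, 27 → 6
20: 19, 11 → 2
32: 19, 25, 11, 27 → 4
19: 11 → 1
53: 25, 11, 27, 43 → 4
25: 11 → 1
11: none → 0
27: none → 0
43: none → 0
Total inversions: 3 + 9 + 6 + 2 + 4 + 1 + 4 + 1 + 0 + 0 + 0 = 30

30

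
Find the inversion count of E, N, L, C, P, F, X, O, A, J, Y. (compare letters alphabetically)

Count, for each position, how many later elements it exceeds:
E → C, A → 2
N → L, C, F, A, J → 5
L → C, F, A, J → 4
C → A → 1
P → F, O, A, J → 4
F → A → 1
X → O, A, J → 3
O → A, J → 2
A → none → 0
J → none → 0
Y → none → 0
Sum: 2 + 5 + 4 + 1 + 4 + 1 + 3 + 2 + 0 + 0 + 0 = 22

22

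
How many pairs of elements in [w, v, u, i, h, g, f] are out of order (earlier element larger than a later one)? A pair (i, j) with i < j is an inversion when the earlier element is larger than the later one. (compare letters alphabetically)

21 out-of-order pairs

Element-by-element contributions:
w: 6
v: 5
u: 4
i: 3
h: 2
g: 1
f: 0
Sum: 6 + 5 + 4 + 3 + 2 + 1 + 0 = 21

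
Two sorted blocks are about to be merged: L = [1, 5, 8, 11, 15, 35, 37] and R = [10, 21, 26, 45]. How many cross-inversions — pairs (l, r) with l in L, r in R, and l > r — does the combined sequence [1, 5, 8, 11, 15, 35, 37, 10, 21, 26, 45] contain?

Take each right-half value and tally the left-half values above it:
r = 10: 11, 15, 35, 37 → 4
r = 21: 35, 37 → 2
r = 26: 35, 37 → 2
r = 45: none → 0
Cross-inversions: 4 + 2 + 2 + 0 = 8

8 cross-inversions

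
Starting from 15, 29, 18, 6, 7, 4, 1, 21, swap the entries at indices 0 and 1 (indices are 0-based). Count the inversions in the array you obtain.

20 inversions

Positions 0 and 1 hold 15 and 29; after swapping, the array is [29, 15, 18, 6, 7, 4, 1, 21].
Count, for each position, how many later elements it exceeds:
29: 7
15: 4
18: 4
6: 2
7: 2
4: 1
1: 0
21: 0
Sum: 7 + 4 + 4 + 2 + 2 + 1 + 0 + 0 = 20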